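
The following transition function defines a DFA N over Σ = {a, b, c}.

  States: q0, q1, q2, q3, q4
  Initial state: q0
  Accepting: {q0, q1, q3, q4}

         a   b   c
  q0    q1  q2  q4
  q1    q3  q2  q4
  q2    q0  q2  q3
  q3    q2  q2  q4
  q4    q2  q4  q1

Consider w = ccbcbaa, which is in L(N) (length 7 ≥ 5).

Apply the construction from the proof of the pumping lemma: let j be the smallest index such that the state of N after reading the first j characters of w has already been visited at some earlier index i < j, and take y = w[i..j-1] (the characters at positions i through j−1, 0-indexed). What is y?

State sequence: q0 -c-> q4 -c-> q1 -b-> q2 -c-> q3 -b-> q2 -a-> q0 -a-> q1
First repeat at step 5: q2 was already visited.

So i = 3, j = 5, giving x = w[0:3] = ccb, y = w[3:5] = cb, z = w[5:7] = aa.
Check: |xy| = 5 ≤ 5 and |y| = 2 ≥ 1. Reading y takes N from q2 back to q2, so every xyⁱz is accepted.

cb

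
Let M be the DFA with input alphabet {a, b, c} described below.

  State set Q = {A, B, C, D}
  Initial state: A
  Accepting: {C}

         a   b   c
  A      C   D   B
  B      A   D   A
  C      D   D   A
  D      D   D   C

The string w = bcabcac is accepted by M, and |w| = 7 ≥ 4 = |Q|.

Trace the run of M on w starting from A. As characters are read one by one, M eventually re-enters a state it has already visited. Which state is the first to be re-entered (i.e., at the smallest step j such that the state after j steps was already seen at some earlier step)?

Run of M on w = b c a b c a c:
  step 0: A  (start)
  step 1: D  (read b: A→D)
  step 2: C  (read c: D→C)
  step 3: D  (read a: C→D)   ← first repeat (D seen earlier)
  step 4: D  (read b: D→D)
  step 5: C  (read c: D→C)
  step 6: D  (read a: C→D)
  step 7: C  (read c: D→C)

The earliest repeat is at step j = 3: M is in D, which it already visited at step i = 1.

D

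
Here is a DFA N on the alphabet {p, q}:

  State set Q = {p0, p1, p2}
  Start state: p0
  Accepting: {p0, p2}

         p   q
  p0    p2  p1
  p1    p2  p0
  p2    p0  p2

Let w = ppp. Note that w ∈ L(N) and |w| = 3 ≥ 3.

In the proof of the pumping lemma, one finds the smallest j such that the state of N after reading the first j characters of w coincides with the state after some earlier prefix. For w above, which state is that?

State sequence: p0 -p-> p2 -p-> p0 -p-> p2
First repeat at step 2: p0 was already visited.

The earliest repeat is at step j = 2: N is in p0, which it already visited at step i = 0.
Since N has 3 states, any run of length ≥ 3 visits 3+1 states, so by pigeonhole some state repeats within the first 3 steps — that repeat gives the pumpable loop.

p0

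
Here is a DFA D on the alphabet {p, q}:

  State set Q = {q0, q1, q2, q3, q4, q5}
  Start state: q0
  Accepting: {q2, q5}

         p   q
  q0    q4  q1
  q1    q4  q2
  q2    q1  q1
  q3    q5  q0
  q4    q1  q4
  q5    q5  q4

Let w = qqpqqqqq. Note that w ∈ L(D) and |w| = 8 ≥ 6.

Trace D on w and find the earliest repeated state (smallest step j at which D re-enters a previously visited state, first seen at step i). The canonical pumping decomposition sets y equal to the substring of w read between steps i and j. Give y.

qp

Run of D on w = q q p q q q q q:
  step 0: q0  (start)
  step 1: q1  (read q: q0→q1)
  step 2: q2  (read q: q1→q2)
  step 3: q1  (read p: q2→q1)   ← first repeat (q1 seen earlier)
  step 4: q2  (read q: q1→q2)
  step 5: q1  (read q: q2→q1)
  step 6: q2  (read q: q1→q2)
  step 7: q1  (read q: q2→q1)
  step 8: q2  (read q: q1→q2)

So i = 1, j = 3, giving x = w[0:1] = q, y = w[1:3] = qp, z = w[3:8] = qqqqq.
Check: |xy| = 3 ≤ 6 and |y| = 2 ≥ 1. Reading y takes D from q1 back to q1, so every xyⁱz is accepted.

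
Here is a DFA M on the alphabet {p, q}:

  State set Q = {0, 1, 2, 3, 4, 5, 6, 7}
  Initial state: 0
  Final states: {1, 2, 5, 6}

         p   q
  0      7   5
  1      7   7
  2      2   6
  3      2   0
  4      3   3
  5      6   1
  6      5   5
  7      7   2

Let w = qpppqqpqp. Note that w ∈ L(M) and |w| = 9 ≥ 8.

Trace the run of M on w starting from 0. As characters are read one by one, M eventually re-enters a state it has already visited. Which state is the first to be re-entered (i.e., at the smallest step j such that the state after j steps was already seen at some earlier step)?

5

Run of M on w = q p p p q q p q p:
  step 0: 0  (start)
  step 1: 5  (read q: 0→5)
  step 2: 6  (read p: 5→6)
  step 3: 5  (read p: 6→5)   ← first repeat (5 seen earlier)
  step 4: 6  (read p: 5→6)
  step 5: 5  (read q: 6→5)
  step 6: 1  (read q: 5→1)
  step 7: 7  (read p: 1→7)
  step 8: 2  (read q: 7→2)
  step 9: 2  (read p: 2→2)

The earliest repeat is at step j = 3: M is in 5, which it already visited at step i = 1.
Pumping length from the standard proof: p = 8 (the number of states). The repeated state found above gives |xy| = j ≤ 8 and |y| = j − i ≥ 1.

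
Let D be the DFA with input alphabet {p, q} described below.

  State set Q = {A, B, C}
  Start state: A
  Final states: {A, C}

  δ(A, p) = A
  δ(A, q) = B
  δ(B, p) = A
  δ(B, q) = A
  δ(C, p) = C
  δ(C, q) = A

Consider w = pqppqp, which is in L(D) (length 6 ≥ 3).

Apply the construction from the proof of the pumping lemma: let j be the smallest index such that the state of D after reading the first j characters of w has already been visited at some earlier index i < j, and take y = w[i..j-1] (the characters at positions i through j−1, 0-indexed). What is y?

Run of D on w = p q p p q p:
  step 0: A  (start)
  step 1: A  (read p: A→A)   ← first repeat (A seen earlier)
  step 2: B  (read q: A→B)
  step 3: A  (read p: B→A)
  step 4: A  (read p: A→A)
  step 5: B  (read q: A→B)
  step 6: A  (read p: B→A)

So i = 0, j = 1, giving x = w[0:0] = ε, y = w[0:1] = p, z = w[1:6] = qppqp.
Check: |xy| = 1 ≤ 3 and |y| = 1 ≥ 1. Reading y takes D from A back to A, so every xyⁱz is accepted.
The DFA has 3 states, so the proof of the pumping lemma guarantees a repeated state among the first 3+1 visited; the segment between the two visits is the pumpable y.

p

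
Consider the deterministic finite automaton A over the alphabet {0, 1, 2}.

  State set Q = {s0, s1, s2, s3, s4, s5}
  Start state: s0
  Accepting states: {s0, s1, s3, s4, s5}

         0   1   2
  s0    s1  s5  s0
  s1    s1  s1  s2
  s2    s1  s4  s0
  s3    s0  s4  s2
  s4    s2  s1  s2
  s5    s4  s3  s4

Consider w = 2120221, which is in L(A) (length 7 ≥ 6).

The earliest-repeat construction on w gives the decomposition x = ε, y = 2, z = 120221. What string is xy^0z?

xy⁰z = xz = ε·120221 = 120221.
Reading y = 2 takes A from s0 back to s0, so after x the machine is still in s0, and z then leads to the accepting state s5. Hence 120221 ∈ L(A).

120221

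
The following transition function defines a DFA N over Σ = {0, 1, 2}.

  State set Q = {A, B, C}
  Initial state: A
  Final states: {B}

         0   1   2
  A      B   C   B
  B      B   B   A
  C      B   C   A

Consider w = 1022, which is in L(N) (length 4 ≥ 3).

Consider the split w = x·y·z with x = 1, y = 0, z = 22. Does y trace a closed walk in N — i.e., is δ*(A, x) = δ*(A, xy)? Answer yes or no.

Run of N on the first 2 characters of w = 1 0:
  step 0: A  (start)
  step 1: C  (read 1: A→C)
  step 2: B  (read 0: C→B)

After x (step 1): C. After xy (step 2): B.
They differ (C ≠ B), so y is not a cycle from the state after x; this split is not the one the pumping-lemma construction produces, and pumping y need not keep the string in L(N).

no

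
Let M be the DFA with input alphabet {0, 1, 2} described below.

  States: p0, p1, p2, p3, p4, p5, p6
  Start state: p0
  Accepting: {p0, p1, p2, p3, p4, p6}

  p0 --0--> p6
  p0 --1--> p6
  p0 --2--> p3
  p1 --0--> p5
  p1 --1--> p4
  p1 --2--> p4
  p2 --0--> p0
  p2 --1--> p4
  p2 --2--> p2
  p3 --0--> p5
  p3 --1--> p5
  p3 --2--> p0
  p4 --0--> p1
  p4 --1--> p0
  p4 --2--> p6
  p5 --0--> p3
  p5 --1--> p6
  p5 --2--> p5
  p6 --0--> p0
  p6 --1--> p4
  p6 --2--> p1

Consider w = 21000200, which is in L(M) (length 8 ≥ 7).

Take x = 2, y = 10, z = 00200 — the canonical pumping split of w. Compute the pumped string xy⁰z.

xy⁰z = xz = 2·00200 = 200200.
Reading y = 10 takes M from p3 back to p3, so after x the machine is still in p3, and z then leads to the accepting state p0. Hence 200200 ∈ L(M).

200200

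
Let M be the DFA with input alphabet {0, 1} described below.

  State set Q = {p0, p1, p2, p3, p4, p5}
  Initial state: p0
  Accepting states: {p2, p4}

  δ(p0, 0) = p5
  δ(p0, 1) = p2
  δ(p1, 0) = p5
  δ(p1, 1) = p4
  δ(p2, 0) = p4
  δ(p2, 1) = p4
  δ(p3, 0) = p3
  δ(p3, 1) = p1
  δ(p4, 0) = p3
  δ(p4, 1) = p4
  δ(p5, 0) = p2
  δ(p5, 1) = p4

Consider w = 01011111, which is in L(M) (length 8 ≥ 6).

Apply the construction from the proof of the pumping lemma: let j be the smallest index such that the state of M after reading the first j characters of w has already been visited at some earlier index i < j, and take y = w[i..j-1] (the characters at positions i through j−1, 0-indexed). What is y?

State sequence: p0 -0-> p5 -1-> p4 -0-> p3 -1-> p1 -1-> p4 -1-> p4 -1-> p4 -1-> p4
First repeat at step 5: p4 was already visited.

So i = 2, j = 5, giving x = w[0:2] = 01, y = w[2:5] = 011, z = w[5:8] = 111.
Check: |xy| = 5 ≤ 6 and |y| = 3 ≥ 1. Reading y takes M from p4 back to p4, so every xyⁱz is accepted.
Pumping length from the standard proof: p = 6 (the number of states). The repeated state found above gives |xy| = j ≤ 6 and |y| = j − i ≥ 1.

011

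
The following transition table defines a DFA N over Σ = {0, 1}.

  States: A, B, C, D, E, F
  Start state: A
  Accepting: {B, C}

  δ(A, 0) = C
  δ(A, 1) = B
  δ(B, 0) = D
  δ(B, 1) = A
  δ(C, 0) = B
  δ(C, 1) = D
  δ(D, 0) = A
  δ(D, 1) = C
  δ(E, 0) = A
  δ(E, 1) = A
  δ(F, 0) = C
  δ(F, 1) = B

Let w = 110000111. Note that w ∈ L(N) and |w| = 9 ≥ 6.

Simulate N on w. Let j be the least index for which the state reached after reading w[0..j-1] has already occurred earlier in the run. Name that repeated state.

A

Run of N on w = 1 1 0 0 0 0 1 1 1:
  step 0: A  (start)
  step 1: B  (read 1: A→B)
  step 2: A  (read 1: B→A)   ← first repeat (A seen earlier)
  step 3: C  (read 0: A→C)
  step 4: B  (read 0: C→B)
  step 5: D  (read 0: B→D)
  step 6: A  (read 0: D→A)
  step 7: B  (read 1: A→B)
  step 8: A  (read 1: B→A)
  step 9: B  (read 1: A→B)

The earliest repeat is at step j = 2: N is in A, which it already visited at step i = 0.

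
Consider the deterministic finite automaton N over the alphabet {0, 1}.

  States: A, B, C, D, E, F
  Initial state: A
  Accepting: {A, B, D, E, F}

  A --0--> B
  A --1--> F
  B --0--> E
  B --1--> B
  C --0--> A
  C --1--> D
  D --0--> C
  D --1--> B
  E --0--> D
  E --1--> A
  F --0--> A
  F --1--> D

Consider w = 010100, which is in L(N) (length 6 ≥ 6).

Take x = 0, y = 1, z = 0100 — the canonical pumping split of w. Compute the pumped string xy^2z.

0110100

xy^2z = 0·1·1·0100 = 0110100.
Reading y = 1 takes N from B back to B, so after x·y·y the machine is still in B, and z then leads to the accepting state E. Hence 0110100 ∈ L(N).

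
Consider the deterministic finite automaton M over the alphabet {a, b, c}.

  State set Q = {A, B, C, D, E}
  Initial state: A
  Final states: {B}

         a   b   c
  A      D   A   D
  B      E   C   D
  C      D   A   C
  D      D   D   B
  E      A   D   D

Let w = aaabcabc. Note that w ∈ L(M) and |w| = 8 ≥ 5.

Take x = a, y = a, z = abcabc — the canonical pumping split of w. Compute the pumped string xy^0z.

aabcabc

xy⁰z = xz = a·abcabc = aabcabc.
Reading y = a takes M from D back to D, so after x the machine is still in D, and z then leads to the accepting state B. Hence aabcabc ∈ L(M).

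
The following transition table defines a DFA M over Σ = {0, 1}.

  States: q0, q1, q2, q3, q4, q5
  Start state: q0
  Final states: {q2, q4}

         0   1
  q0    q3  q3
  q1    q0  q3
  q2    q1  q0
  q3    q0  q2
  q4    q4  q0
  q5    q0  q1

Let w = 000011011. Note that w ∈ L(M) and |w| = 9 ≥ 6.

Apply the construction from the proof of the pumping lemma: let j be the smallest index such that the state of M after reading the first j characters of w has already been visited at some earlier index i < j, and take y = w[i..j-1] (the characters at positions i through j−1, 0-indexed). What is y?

00

Run of M on w = 0 0 0 0 1 1 0 1 1:
  step 0: q0  (start)
  step 1: q3  (read 0: q0→q3)
  step 2: q0  (read 0: q3→q0)   ← first repeat (q0 seen earlier)
  step 3: q3  (read 0: q0→q3)
  step 4: q0  (read 0: q3→q0)
  step 5: q3  (read 1: q0→q3)
  step 6: q2  (read 1: q3→q2)
  step 7: q1  (read 0: q2→q1)
  step 8: q3  (read 1: q1→q3)
  step 9: q2  (read 1: q3→q2)

So i = 0, j = 2, giving x = w[0:0] = ε, y = w[0:2] = 00, z = w[2:9] = 0011011.
Check: |xy| = 2 ≤ 6 and |y| = 2 ≥ 1. Reading y takes M from q0 back to q0, so every xyⁱz is accepted.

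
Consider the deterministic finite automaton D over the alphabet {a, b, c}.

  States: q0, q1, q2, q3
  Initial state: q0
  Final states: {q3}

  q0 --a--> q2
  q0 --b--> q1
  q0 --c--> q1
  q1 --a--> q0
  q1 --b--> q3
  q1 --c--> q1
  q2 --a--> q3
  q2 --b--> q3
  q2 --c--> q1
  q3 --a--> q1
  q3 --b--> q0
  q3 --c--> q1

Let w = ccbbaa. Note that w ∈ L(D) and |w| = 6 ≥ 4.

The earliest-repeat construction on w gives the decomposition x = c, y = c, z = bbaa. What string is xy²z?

cccbbaa

xy^2z = c·c·c·bbaa = cccbbaa.
Reading y = c takes D from q1 back to q1, so after x·y·y the machine is still in q1, and z then leads to the accepting state q3. Hence cccbbaa ∈ L(D).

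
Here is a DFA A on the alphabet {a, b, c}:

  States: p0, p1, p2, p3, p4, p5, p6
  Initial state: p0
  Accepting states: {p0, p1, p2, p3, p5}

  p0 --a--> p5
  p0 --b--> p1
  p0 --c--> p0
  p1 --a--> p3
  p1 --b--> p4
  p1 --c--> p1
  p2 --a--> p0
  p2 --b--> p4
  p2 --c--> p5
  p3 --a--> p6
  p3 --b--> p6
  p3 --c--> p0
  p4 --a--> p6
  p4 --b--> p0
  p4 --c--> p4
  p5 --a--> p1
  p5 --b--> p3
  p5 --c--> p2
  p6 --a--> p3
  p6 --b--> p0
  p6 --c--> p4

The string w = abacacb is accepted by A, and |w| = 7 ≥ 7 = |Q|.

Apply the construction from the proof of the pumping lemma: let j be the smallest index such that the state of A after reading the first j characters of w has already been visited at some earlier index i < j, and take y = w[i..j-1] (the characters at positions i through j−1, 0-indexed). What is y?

Run of A on w = a b a c a c b:
  step 0: p0  (start)
  step 1: p5  (read a: p0→p5)
  step 2: p3  (read b: p5→p3)
  step 3: p6  (read a: p3→p6)
  step 4: p4  (read c: p6→p4)
  step 5: p6  (read a: p4→p6)   ← first repeat (p6 seen earlier)
  step 6: p4  (read c: p6→p4)
  step 7: p0  (read b: p4→p0)

So i = 3, j = 5, giving x = w[0:3] = aba, y = w[3:5] = ca, z = w[5:7] = cb.
Check: |xy| = 5 ≤ 7 and |y| = 2 ≥ 1. Reading y takes A from p6 back to p6, so every xyⁱz is accepted.
The DFA has 7 states, so the proof of the pumping lemma guarantees a repeated state among the first 7+1 visited; the segment between the two visits is the pumpable y.

ca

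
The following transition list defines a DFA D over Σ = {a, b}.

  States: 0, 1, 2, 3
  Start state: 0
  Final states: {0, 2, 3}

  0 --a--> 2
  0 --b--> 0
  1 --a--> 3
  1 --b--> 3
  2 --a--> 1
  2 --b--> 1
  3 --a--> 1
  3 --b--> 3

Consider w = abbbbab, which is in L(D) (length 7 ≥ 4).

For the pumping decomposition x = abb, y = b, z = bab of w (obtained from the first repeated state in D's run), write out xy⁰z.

abbbab

xy⁰z = xz = abb·bab = abbbab.
Reading y = b takes D from 3 back to 3, so after x the machine is still in 3, and z then leads to the accepting state 3. Hence abbbab ∈ L(D).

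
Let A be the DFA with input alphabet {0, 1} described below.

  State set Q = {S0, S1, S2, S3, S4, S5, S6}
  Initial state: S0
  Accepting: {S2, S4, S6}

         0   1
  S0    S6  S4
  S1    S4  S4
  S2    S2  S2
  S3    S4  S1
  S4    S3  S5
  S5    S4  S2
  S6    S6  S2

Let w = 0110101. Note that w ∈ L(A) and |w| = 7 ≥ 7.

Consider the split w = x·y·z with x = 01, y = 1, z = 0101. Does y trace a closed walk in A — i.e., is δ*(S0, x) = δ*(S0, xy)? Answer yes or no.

Run of A on the first 3 characters of w = 0 1 1:
  step 0: S0  (start)
  step 1: S6  (read 0: S0→S6)
  step 2: S2  (read 1: S6→S2)
  step 3: S2  (read 1: S2→S2)

After x (step 2): S2. After xy (step 3): S2.
They match, so y = 1 drives A around a cycle from S2 back to itself; pumping y any number of times keeps A in S2 before reading z, and xyⁱz ∈ L(A) for every i ≥ 0.

yes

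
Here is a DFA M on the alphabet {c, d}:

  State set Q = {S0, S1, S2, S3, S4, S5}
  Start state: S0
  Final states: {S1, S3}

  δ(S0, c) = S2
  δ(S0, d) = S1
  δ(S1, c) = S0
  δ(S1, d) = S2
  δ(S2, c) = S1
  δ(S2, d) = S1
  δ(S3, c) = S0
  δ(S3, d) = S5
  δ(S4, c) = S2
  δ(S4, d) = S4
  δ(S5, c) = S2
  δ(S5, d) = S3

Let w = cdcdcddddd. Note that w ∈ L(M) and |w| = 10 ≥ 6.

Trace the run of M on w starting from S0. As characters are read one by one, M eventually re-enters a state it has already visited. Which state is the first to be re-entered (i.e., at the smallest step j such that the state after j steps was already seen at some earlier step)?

Run of M on w = c d c d c d d d d d:
  step 0: S0  (start)
  step 1: S2  (read c: S0→S2)
  step 2: S1  (read d: S2→S1)
  step 3: S0  (read c: S1→S0)   ← first repeat (S0 seen earlier)
  step 4: S1  (read d: S0→S1)
  step 5: S0  (read c: S1→S0)
  step 6: S1  (read d: S0→S1)
  step 7: S2  (read d: S1→S2)
  step 8: S1  (read d: S2→S1)
  step 9: S2  (read d: S1→S2)
  step 10: S1  (read d: S2→S1)

The earliest repeat is at step j = 3: M is in S0, which it already visited at step i = 0.
The DFA has 6 states, so the proof of the pumping lemma guarantees a repeated state among the first 6+1 visited; the segment between the two visits is the pumpable y.

S0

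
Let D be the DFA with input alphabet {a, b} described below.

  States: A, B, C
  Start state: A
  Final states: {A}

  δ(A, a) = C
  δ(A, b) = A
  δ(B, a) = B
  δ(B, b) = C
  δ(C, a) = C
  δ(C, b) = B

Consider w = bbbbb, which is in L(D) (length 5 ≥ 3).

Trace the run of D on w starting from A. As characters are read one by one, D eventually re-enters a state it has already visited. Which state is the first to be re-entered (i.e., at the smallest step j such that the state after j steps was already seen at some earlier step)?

Run of D on w = b b b b b:
  step 0: A  (start)
  step 1: A  (read b: A→A)   ← first repeat (A seen earlier)
  step 2: A  (read b: A→A)
  step 3: A  (read b: A→A)
  step 4: A  (read b: A→A)
  step 5: A  (read b: A→A)

The earliest repeat is at step j = 1: D is in A, which it already visited at step i = 0.

A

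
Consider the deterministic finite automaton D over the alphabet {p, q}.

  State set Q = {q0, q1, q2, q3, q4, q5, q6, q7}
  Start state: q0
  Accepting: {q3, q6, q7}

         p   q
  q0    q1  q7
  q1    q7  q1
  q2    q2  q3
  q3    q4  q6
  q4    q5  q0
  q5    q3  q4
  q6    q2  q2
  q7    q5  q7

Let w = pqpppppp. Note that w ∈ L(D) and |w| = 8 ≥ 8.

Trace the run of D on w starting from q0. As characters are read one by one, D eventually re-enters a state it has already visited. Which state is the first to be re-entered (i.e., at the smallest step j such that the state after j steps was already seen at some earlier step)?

Run of D on w = p q p p p p p p:
  step 0: q0  (start)
  step 1: q1  (read p: q0→q1)
  step 2: q1  (read q: q1→q1)   ← first repeat (q1 seen earlier)
  step 3: q7  (read p: q1→q7)
  step 4: q5  (read p: q7→q5)
  step 5: q3  (read p: q5→q3)
  step 6: q4  (read p: q3→q4)
  step 7: q5  (read p: q4→q5)
  step 8: q3  (read p: q5→q3)

The earliest repeat is at step j = 2: D is in q1, which it already visited at step i = 1.

q1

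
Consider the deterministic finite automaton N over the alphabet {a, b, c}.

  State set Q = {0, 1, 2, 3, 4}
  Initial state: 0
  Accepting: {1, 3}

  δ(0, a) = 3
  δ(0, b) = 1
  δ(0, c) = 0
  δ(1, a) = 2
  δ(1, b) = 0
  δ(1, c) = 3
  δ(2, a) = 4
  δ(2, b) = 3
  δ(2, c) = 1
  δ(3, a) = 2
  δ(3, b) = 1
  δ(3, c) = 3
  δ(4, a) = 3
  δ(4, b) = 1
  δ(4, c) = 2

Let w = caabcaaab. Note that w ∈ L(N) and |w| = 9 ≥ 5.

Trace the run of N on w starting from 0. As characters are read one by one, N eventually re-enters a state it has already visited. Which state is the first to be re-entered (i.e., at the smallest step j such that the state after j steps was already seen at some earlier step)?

0

State sequence: 0 -c-> 0 -a-> 3 -a-> 2 -b-> 3 -c-> 3 -a-> 2 -a-> 4 -a-> 3 -b-> 1
First repeat at step 1: 0 was already visited.

The earliest repeat is at step j = 1: N is in 0, which it already visited at step i = 0.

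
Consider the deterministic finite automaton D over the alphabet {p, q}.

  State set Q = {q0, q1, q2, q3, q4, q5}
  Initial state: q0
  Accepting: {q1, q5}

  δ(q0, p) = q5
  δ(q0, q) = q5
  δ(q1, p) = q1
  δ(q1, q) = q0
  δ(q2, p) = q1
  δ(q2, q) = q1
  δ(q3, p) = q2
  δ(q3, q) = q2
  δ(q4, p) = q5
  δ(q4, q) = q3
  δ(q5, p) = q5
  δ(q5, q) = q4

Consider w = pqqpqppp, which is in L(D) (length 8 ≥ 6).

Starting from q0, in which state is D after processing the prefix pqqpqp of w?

Run of D on the first 6 characters of w = p q q p q p:
  step 0: q0  (start)
  step 1: q5  (read p: q0→q5)
  step 2: q4  (read q: q5→q4)
  step 3: q3  (read q: q4→q3)
  step 4: q2  (read p: q3→q2)
  step 5: q1  (read q: q2→q1)
  step 6: q1  (read p: q1→q1)

After reading 6 characters, D is in state q1.

q1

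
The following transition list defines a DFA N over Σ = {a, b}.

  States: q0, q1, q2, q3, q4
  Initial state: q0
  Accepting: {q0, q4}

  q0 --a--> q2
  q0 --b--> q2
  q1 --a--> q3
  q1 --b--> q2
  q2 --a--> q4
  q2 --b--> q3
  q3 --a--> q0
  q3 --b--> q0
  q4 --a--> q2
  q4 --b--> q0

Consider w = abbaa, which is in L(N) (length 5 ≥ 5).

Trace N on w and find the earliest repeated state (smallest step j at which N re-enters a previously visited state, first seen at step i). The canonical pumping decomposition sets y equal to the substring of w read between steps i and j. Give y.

Run of N on w = a b b a a:
  step 0: q0  (start)
  step 1: q2  (read a: q0→q2)
  step 2: q3  (read b: q2→q3)
  step 3: q0  (read b: q3→q0)   ← first repeat (q0 seen earlier)
  step 4: q2  (read a: q0→q2)
  step 5: q4  (read a: q2→q4)

So i = 0, j = 3, giving x = w[0:0] = ε, y = w[0:3] = abb, z = w[3:5] = aa.
Check: |xy| = 3 ≤ 5 and |y| = 3 ≥ 1. Reading y takes N from q0 back to q0, so every xyⁱz is accepted.
With |Q| = 5, pigeonhole forces a state repeat no later than step 5; the substring read between the first and second visits to that state can be pumped.

abb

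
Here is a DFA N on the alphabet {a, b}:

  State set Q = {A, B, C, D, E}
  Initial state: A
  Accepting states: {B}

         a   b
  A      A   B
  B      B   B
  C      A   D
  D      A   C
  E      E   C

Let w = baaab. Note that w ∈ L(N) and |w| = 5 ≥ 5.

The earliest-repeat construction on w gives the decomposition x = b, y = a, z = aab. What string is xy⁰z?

xy⁰z = xz = b·aab = baab.
Reading y = a takes N from B back to B, so after x the machine is still in B, and z then leads to the accepting state B. Hence baab ∈ L(N).

baab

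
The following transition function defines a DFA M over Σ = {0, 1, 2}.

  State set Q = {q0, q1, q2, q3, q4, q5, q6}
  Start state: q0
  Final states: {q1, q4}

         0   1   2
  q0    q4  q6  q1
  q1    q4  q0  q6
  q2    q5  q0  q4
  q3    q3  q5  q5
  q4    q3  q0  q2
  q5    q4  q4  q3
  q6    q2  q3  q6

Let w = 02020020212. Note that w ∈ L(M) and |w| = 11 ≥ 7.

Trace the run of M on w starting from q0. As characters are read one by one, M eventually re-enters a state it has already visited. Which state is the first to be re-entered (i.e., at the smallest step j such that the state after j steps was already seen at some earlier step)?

Run of M on w = 0 2 0 2 0 0 2 0 2 1 2:
  step 0: q0  (start)
  step 1: q4  (read 0: q0→q4)
  step 2: q2  (read 2: q4→q2)
  step 3: q5  (read 0: q2→q5)
  step 4: q3  (read 2: q5→q3)
  step 5: q3  (read 0: q3→q3)   ← first repeat (q3 seen earlier)
  step 6: q3  (read 0: q3→q3)
  step 7: q5  (read 2: q3→q5)
  step 8: q4  (read 0: q5→q4)
  step 9: q2  (read 2: q4→q2)
  step 10: q0  (read 1: q2→q0)
  step 11: q1  (read 2: q0→q1)

The earliest repeat is at step j = 5: M is in q3, which it already visited at step i = 4.
The DFA has 7 states, so the proof of the pumping lemma guarantees a repeated state among the first 7+1 visited; the segment between the two visits is the pumpable y.

q3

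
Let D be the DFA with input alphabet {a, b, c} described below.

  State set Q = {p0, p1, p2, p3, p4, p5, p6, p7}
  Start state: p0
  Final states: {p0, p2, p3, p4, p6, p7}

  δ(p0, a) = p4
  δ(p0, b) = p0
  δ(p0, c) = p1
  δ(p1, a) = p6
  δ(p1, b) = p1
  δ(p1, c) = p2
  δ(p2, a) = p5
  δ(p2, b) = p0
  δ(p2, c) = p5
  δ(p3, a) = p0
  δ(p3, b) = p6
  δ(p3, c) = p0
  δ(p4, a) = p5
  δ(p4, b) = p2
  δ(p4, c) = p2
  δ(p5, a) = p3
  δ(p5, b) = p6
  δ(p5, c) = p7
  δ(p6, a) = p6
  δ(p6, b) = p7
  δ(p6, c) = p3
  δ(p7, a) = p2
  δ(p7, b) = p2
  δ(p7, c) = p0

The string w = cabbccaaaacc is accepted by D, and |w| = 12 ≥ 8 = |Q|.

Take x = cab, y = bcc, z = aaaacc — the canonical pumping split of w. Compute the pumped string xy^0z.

cabaaaacc

xy⁰z = xz = cab·aaaacc = cabaaaacc.
Reading y = bcc takes D from p7 back to p7, so after x the machine is still in p7, and z then leads to the accepting state p2. Hence cabaaaacc ∈ L(D).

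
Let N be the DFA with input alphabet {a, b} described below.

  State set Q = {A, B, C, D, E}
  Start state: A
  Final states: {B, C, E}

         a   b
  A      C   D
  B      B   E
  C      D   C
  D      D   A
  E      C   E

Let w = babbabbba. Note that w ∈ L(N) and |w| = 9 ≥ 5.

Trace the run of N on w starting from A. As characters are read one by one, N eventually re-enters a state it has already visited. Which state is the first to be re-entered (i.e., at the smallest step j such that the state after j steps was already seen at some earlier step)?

D

Run of N on w = b a b b a b b b a:
  step 0: A  (start)
  step 1: D  (read b: A→D)
  step 2: D  (read a: D→D)   ← first repeat (D seen earlier)
  step 3: A  (read b: D→A)
  step 4: D  (read b: A→D)
  step 5: D  (read a: D→D)
  step 6: A  (read b: D→A)
  step 7: D  (read b: A→D)
  step 8: A  (read b: D→A)
  step 9: C  (read a: A→C)

The earliest repeat is at step j = 2: N is in D, which it already visited at step i = 1.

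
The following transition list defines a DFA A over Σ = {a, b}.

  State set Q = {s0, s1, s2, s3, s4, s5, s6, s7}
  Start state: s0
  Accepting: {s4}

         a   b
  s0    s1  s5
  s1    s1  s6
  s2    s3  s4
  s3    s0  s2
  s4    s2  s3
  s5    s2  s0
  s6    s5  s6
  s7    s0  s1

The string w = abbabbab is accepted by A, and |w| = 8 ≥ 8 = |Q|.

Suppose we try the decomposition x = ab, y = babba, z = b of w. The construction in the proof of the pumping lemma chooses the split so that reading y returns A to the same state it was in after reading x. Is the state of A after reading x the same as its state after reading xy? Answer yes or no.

no

Run of A on the first 7 characters of w = a b b a b b a:
  step 0: s0  (start)
  step 1: s1  (read a: s0→s1)
  step 2: s6  (read b: s1→s6)
  step 3: s6  (read b: s6→s6)
  step 4: s5  (read a: s6→s5)
  step 5: s0  (read b: s5→s0)
  step 6: s5  (read b: s0→s5)
  step 7: s2  (read a: s5→s2)

After x (step 2): s6. After xy (step 7): s2.
They differ (s6 ≠ s2), so y is not a cycle from the state after x; this split is not the one the pumping-lemma construction produces, and pumping y need not keep the string in L(A).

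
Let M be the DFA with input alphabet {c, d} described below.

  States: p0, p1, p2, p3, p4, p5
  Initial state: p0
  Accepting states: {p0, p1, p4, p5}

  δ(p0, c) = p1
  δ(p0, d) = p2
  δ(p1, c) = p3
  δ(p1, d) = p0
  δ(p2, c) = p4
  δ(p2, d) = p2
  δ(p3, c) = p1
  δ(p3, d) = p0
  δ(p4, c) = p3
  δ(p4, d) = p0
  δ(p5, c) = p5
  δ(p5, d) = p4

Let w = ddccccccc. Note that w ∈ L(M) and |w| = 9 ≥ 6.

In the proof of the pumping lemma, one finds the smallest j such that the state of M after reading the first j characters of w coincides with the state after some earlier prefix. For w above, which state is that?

State sequence: p0 -d-> p2 -d-> p2 -c-> p4 -c-> p3 -c-> p1 -c-> p3 -c-> p1 -c-> p3 -c-> p1
First repeat at step 2: p2 was already visited.

The earliest repeat is at step j = 2: M is in p2, which it already visited at step i = 1.
The DFA has 6 states, so the proof of the pumping lemma guarantees a repeated state among the first 6+1 visited; the segment between the two visits is the pumpable y.

p2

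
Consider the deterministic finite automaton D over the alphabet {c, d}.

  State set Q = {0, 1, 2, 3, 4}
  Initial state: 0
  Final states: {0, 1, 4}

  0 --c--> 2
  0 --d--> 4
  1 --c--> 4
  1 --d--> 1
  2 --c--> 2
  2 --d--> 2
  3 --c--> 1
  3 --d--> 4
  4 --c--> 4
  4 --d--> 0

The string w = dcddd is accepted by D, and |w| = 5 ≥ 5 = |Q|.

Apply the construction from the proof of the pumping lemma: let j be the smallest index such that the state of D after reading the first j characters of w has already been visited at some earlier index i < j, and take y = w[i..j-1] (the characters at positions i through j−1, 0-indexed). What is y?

c

State sequence: 0 -d-> 4 -c-> 4 -d-> 0 -d-> 4 -d-> 0
First repeat at step 2: 4 was already visited.

So i = 1, j = 2, giving x = w[0:1] = d, y = w[1:2] = c, z = w[2:5] = ddd.
Check: |xy| = 2 ≤ 5 and |y| = 1 ≥ 1. Reading y takes D from 4 back to 4, so every xyⁱz is accepted.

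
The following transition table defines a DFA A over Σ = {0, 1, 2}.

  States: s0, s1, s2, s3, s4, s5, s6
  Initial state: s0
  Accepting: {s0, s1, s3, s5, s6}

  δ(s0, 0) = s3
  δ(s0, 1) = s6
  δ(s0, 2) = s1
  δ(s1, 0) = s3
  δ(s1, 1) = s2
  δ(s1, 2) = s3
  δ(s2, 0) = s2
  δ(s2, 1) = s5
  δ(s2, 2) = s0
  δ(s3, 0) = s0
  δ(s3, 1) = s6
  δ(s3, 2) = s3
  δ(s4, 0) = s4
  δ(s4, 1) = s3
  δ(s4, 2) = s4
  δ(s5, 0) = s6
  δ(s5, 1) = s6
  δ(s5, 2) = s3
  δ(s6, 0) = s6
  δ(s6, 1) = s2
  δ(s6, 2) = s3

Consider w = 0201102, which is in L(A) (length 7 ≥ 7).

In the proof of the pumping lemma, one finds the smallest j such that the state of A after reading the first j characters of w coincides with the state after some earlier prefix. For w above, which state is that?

s3

Run of A on w = 0 2 0 1 1 0 2:
  step 0: s0  (start)
  step 1: s3  (read 0: s0→s3)
  step 2: s3  (read 2: s3→s3)   ← first repeat (s3 seen earlier)
  step 3: s0  (read 0: s3→s0)
  step 4: s6  (read 1: s0→s6)
  step 5: s2  (read 1: s6→s2)
  step 6: s2  (read 0: s2→s2)
  step 7: s0  (read 2: s2→s0)

The earliest repeat is at step j = 2: A is in s3, which it already visited at step i = 1.
With |Q| = 7, pigeonhole forces a state repeat no later than step 7; the substring read between the first and second visits to that state can be pumped.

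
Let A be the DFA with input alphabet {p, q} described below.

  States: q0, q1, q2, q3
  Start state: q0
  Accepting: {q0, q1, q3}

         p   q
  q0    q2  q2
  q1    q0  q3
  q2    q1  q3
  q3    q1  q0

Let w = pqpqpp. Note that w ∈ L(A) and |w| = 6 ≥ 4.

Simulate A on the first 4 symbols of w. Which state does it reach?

State sequence: q0 -p-> q2 -q-> q3 -p-> q1 -q-> q3

After reading 4 characters, A is in state q3.
(This kind of state-tracing is the core of the pumping-lemma construction: with 4 states, pigeonhole forces a repeat within the first 4 steps.)

q3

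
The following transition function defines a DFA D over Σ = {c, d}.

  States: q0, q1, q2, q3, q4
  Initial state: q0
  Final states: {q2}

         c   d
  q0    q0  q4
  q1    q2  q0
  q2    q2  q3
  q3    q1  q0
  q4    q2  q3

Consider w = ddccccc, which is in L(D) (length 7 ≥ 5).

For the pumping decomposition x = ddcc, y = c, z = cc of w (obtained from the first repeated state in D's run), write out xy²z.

xy^2z = ddcc·c·c·cc = ddcccccc.
Reading y = c takes D from q2 back to q2, so after x·y·y the machine is still in q2, and z then leads to the accepting state q2. Hence ddcccccc ∈ L(D).

ddcccccc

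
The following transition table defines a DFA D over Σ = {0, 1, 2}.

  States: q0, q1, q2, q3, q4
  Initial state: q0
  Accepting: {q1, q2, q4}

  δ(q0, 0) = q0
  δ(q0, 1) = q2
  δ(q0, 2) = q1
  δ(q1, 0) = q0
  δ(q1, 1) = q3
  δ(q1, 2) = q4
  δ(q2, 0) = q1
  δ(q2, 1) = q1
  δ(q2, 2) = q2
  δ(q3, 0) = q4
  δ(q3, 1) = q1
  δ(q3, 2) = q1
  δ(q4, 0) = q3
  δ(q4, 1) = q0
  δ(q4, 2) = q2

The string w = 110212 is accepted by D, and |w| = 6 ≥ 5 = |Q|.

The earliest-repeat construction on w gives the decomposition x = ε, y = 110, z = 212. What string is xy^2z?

xy^2z = ε·110·110·212 = 110110212.
Reading y = 110 takes D from q0 back to q0, so after x·y·y the machine is still in q0, and z then leads to the accepting state q1. Hence 110110212 ∈ L(D).

110110212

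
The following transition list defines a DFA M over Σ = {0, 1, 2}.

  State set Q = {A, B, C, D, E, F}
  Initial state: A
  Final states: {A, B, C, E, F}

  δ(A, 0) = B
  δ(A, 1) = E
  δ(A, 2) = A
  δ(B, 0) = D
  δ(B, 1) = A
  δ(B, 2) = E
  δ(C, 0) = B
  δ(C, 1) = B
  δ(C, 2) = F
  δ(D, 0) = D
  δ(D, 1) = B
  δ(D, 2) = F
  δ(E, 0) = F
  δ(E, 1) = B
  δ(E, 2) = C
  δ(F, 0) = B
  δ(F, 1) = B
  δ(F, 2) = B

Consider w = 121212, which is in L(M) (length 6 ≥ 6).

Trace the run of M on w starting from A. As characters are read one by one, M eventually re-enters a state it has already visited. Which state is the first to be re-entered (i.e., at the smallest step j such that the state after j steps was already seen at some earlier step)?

E

State sequence: A -1-> E -2-> C -1-> B -2-> E -1-> B -2-> E
First repeat at step 4: E was already visited.

The earliest repeat is at step j = 4: M is in E, which it already visited at step i = 1.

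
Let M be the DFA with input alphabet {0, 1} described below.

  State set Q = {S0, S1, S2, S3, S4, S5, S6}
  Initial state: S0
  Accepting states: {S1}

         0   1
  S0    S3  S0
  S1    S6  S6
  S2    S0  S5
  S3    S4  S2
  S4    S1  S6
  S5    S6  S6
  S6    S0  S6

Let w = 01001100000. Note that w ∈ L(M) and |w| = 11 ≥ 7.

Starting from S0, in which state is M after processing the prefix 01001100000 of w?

State sequence: S0 -0-> S3 -1-> S2 -0-> S0 -0-> S3 -1-> S2 -1-> S5 -0-> S6 -0-> S0 -0-> S3 -0-> S4 -0-> S1

After reading 11 characters, M is in state S1.
(This kind of state-tracing is the core of the pumping-lemma construction: with 7 states, pigeonhole forces a repeat within the first 7 steps.)

S1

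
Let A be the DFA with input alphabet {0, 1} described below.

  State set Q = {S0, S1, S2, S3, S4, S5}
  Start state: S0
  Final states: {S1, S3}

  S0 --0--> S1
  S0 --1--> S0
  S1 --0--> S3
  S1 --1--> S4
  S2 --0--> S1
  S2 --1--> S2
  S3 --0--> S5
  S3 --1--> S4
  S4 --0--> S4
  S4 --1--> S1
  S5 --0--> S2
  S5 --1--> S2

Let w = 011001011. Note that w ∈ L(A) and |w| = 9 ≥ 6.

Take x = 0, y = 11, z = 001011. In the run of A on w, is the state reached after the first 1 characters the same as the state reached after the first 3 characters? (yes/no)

State sequence: S0 -0-> S1 -1-> S4 -1-> S1

After x (step 1): S1. After xy (step 3): S1.
They match, so y = 11 drives A around a cycle from S1 back to itself; pumping y any number of times keeps A in S1 before reading z, and xyⁱz ∈ L(A) for every i ≥ 0.

yes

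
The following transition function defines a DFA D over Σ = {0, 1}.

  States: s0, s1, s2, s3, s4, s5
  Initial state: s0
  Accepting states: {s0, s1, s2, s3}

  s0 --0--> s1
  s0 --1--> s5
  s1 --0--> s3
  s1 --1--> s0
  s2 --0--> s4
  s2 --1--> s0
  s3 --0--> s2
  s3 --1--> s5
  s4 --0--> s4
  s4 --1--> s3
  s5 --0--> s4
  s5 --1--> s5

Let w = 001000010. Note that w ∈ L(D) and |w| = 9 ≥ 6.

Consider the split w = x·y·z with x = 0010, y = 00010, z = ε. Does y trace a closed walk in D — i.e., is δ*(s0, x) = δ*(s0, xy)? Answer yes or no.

State sequence: s0 -0-> s1 -0-> s3 -1-> s5 -0-> s4 -0-> s4 -0-> s4 -0-> s4 -1-> s3 -0-> s2

After x (step 4): s4. After xy (step 9): s2.
They differ (s4 ≠ s2), so y is not a cycle from the state after x; this split is not the one the pumping-lemma construction produces, and pumping y need not keep the string in L(D).

no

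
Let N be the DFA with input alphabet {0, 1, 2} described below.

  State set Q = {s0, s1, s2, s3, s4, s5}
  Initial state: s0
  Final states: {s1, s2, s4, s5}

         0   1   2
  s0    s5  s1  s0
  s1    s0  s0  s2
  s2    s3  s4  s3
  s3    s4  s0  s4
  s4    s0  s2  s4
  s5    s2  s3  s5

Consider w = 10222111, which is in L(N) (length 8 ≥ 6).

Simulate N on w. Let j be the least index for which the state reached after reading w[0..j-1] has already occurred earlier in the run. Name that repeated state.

State sequence: s0 -1-> s1 -0-> s0 -2-> s0 -2-> s0 -2-> s0 -1-> s1 -1-> s0 -1-> s1
First repeat at step 2: s0 was already visited.

The earliest repeat is at step j = 2: N is in s0, which it already visited at step i = 0.

s0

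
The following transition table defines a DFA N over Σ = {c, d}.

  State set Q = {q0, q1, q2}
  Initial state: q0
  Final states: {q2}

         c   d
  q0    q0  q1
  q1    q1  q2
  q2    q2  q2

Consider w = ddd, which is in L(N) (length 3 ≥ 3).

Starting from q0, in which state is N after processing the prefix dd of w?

q2

Run of N on the first 2 characters of w = d d:
  step 0: q0  (start)
  step 1: q1  (read d: q0→q1)
  step 2: q2  (read d: q1→q2)

After reading 2 characters, N is in state q2.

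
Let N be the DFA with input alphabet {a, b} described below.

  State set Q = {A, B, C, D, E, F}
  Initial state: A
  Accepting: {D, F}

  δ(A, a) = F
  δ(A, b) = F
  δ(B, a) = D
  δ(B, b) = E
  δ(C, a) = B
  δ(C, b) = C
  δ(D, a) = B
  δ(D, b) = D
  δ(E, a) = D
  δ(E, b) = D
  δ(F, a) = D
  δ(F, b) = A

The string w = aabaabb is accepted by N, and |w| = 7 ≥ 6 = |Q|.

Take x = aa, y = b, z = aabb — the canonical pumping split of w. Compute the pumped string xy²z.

xy^2z = aa·b·b·aabb = aabbaabb.
Reading y = b takes N from D back to D, so after x·y·y the machine is still in D, and z then leads to the accepting state D. Hence aabbaabb ∈ L(N).

aabbaabb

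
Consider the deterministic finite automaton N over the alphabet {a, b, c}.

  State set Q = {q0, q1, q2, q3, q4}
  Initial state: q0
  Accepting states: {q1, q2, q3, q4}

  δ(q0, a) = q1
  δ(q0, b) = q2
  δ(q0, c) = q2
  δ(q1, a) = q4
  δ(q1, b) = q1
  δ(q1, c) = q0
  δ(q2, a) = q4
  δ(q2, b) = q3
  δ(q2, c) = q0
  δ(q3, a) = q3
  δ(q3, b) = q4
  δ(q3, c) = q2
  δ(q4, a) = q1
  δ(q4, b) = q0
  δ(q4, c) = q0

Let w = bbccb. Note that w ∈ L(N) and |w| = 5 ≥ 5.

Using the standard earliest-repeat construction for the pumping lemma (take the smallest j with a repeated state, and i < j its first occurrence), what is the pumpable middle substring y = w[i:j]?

Run of N on w = b b c c b:
  step 0: q0  (start)
  step 1: q2  (read b: q0→q2)
  step 2: q3  (read b: q2→q3)
  step 3: q2  (read c: q3→q2)   ← first repeat (q2 seen earlier)
  step 4: q0  (read c: q2→q0)
  step 5: q2  (read b: q0→q2)

So i = 1, j = 3, giving x = w[0:1] = b, y = w[1:3] = bc, z = w[3:5] = cb.
Check: |xy| = 3 ≤ 5 and |y| = 2 ≥ 1. Reading y takes N from q2 back to q2, so every xyⁱz is accepted.
With |Q| = 5, pigeonhole forces a state repeat no later than step 5; the substring read between the first and second visits to that state can be pumped.

bc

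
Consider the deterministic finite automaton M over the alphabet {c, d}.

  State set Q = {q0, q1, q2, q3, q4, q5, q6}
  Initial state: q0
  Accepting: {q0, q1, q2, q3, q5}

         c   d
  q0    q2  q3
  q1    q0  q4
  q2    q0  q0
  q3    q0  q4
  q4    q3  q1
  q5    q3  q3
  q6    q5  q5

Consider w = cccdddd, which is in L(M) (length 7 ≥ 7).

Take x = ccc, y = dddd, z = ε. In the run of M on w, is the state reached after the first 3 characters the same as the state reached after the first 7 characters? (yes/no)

no

Run of M on the first 7 characters of w = c c c d d d d:
  step 0: q0  (start)
  step 1: q2  (read c: q0→q2)
  step 2: q0  (read c: q2→q0)
  step 3: q2  (read c: q0→q2)
  step 4: q0  (read d: q2→q0)
  step 5: q3  (read d: q0→q3)
  step 6: q4  (read d: q3→q4)
  step 7: q1  (read d: q4→q1)

After x (step 3): q2. After xy (step 7): q1.
They differ (q2 ≠ q1), so y is not a cycle from the state after x; this split is not the one the pumping-lemma construction produces, and pumping y need not keep the string in L(M).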